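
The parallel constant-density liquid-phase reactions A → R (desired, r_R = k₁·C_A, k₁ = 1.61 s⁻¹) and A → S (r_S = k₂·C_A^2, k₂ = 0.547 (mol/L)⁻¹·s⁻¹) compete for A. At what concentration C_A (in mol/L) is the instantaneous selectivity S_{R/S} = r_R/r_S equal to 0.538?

5.47 mol/L

S_{R/S} = (k₁/k₂)·C_A⁻¹ ⇒ C_A = (S·k₂/k₁)^(-1).
= (0.538×0.547/1.61)^(-1) = (0.1828)^(-1) = 5.47 mol/L.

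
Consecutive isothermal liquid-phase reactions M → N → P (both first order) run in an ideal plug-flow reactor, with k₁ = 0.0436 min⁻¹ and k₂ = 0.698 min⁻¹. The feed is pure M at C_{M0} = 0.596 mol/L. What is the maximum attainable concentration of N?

0.0309 mol/L

Evaluating C_N at τ_opt = ln(k₂/k₁)/(k₂−k₁) gives C_{N,max}/C_{M0} = (k₁/k₂)^[k₂/(k₂−k₁)].
= (0.0436/0.698)^(0.698/(0.698−0.0436)) = (0.06246)^(1.067) = 0.05193.
C_{N,max} = 0.05193×0.596 = 0.0309 mol/L.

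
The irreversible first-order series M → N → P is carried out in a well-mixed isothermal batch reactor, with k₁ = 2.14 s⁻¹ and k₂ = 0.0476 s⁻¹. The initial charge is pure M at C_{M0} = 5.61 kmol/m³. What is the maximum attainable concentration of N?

5.14 kmol/m³

Evaluating C_N at t_opt = ln(k₂/k₁)/(k₂−k₁) gives C_{N,max}/C_{M0} = (k₁/k₂)^[k₂/(k₂−k₁)].
= (2.14/0.0476)^(0.0476/(0.0476−2.14)) = (44.96)^(-0.02275) = 0.9171.
C_{N,max} = 0.9171×5.61 = 5.14 kmol/m³.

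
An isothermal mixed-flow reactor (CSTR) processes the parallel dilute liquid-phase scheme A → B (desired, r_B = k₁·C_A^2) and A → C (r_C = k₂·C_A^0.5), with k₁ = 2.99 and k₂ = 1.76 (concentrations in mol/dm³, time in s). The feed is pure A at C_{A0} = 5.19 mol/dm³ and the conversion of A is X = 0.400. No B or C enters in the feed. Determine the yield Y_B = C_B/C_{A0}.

0.361

Exit C_A = C_{A0}(1−X) = 5.19×0.600 = 3.114 mol/dm³.
Rates in a CSTR are evaluated at the outlet concentration: r_B = 2.99×3.114^2 = 28.99, r_C = 1.76×3.114^0.5 = 3.106.
Fraction of consumed A going to B: r_B/(r_B+r_C) = 0.9032.
C_B = 0.9032·C_{A0}·X = 0.9032×5.19×0.400 = 1.88 mol/dm³; Y_B = C_B/C_{A0} = 0.361.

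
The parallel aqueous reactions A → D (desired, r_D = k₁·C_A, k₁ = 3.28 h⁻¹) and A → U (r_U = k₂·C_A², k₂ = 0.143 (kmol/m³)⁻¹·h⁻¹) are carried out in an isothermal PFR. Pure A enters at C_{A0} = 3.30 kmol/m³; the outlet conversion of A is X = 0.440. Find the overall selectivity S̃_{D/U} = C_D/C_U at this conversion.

8.93

C_A = C_{A0}(1−X) = 1.848 kmol/m³.
Along a PFR/batch, dC_D/dC_A = −r_D/(r_D+r_U) = −k₁/(k₁+k₂·C_A).
Integrating from C_{A0} to C_A: C_D = (3.28/0.143)·ln[(3.28+0.143·3.30)/(3.28+0.143·1.85)] = 22.94·ln(3.752/3.544) = 1.306 kmol/m³.
C_U = (C_{A0}−C_A)−C_D = 0.1462 kmol/m³; S̃_{D/U} = 1.306/0.1462 = 8.93.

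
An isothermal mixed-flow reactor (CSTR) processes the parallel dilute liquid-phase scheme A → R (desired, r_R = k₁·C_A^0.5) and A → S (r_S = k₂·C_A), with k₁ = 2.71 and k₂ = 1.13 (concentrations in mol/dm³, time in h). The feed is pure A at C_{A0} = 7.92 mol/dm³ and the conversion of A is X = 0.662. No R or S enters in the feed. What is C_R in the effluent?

Exit C_A = C_{A0}(1−X) = 7.92×0.338 = 2.677 mol/dm³.
In a CSTR the entire volume is at exit conditions, so r_R = 2.71×2.677^0.5 = 4.434 and r_S = 1.13×2.677 = 3.025.
Fraction of consumed A going to R: r_R/(r_R+r_S) = 0.5944.
C_R = 0.5944·C_{A0}·X = 0.5944×7.92×0.662 = 3.12 mol/dm³.

3.12 mol/dm³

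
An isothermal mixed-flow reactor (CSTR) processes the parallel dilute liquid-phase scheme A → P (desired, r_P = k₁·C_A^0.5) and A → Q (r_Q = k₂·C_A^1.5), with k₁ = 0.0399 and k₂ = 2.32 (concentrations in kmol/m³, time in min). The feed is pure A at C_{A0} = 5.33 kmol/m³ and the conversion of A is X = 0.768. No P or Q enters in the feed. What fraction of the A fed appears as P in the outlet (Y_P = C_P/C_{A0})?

0.0105

Exit C_A = C_{A0}(1−X) = 5.33×0.232 = 1.237 kmol/m³.
In a CSTR the entire volume is at exit conditions, so r_P = 0.0399×1.237^0.5 = 0.04437 and r_Q = 2.32×1.237^1.5 = 3.190.
Fraction of consumed A going to P: r_P/(r_P+r_Q) = 0.01372.
C_P = 0.01372·C_{A0}·X = 0.01372×5.33×0.768 = 0.0562 kmol/m³; Y_P = C_P/C_{A0} = 0.0105.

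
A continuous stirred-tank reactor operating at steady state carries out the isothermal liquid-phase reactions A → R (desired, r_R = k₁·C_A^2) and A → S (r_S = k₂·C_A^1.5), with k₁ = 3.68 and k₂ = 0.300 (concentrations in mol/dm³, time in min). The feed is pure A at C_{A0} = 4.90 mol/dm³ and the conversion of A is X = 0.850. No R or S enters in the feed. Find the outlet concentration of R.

Exit C_A = C_{A0}(1−X) = 4.90×0.150 = 0.7350 mol/dm³.
Rates in a CSTR are evaluated at the outlet concentration: r_R = 3.68×0.7350^2 = 1.988, r_S = 0.300×0.7350^1.5 = 0.1890.
Fraction of consumed A going to R: r_R/(r_R+r_S) = 0.9132.
C_R = 0.9132·C_{A0}·X = 0.9132×4.90×0.850 = 3.80 mol/dm³.

3.80 mol/dm³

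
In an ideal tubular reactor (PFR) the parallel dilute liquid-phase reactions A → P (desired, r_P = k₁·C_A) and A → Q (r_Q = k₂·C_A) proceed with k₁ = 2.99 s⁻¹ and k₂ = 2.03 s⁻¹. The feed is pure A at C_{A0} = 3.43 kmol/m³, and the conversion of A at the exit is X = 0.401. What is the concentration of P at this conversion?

0.819 kmol/m³

C_A = C_{A0}(1−X) = 2.055 kmol/m³.
Both paths are first order in A, so the instantaneous fraction to P is constant: dC_P/d(−C_A) = k₁/(k₁+k₂) = 0.5956.
C_P = 0.5956·(C_{A0}−C_A) = 0.5956×1.375 = 0.819 kmol/m³.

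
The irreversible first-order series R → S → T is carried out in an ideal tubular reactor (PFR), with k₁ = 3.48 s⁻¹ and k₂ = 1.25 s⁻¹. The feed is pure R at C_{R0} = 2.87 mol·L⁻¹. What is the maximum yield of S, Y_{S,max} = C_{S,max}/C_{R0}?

0.563

For a first-order series the maximum intermediate yield is C_{S,max}/C_{R0} = (k₁/k₂)^[k₂/(k₂−k₁)].
= (3.48/1.25)^(1.25/(1.25−3.48)) = (2.784)^(-0.5605) = 0.5633.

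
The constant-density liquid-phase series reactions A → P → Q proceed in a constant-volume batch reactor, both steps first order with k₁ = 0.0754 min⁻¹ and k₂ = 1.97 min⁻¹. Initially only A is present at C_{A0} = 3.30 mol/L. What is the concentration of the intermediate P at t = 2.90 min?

0.105 mol/L

The intermediate concentration in a first-order A→B→C sequence is C_P = k₁C_{A0}(e^(−k₁t) − e^(−k₂t))/(k₂−k₁).
e^(−k₁t) = e^(−0.0754×2.90) = e^(−0.2187) = 0.8036; e^(−k₂t) = e^(−5.713) = 0.003303.
C_P = 0.0754×3.30/(1.97−0.0754) × (0.8036−0.003303) = 0.1313×0.8003 = 0.1051 mol/L.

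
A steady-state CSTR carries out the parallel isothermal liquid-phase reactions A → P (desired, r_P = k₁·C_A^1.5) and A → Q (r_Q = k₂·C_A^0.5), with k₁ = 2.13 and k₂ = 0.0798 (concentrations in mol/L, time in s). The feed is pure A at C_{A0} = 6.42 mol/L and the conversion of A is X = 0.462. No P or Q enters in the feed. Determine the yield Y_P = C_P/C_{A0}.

0.457

Exit C_A = C_{A0}(1−X) = 6.42×0.538 = 3.454 mol/L.
Rates in a CSTR are evaluated at the outlet concentration: r_P = 2.13×3.454^1.5 = 13.67, r_Q = 0.0798×3.454^0.5 = 0.1483.
Fraction of consumed A going to P: r_P/(r_P+r_Q) = 0.9893.
C_P = 0.9893·C_{A0}·X = 0.9893×6.42×0.462 = 2.93 mol/L; Y_P = C_P/C_{A0} = 0.457.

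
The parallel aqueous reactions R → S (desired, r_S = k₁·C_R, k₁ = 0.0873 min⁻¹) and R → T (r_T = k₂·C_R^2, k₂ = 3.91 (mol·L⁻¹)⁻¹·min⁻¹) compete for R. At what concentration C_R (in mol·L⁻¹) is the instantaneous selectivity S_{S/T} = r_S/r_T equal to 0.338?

0.0661 mol·L⁻¹

S_{S/T} = (k₁/k₂)·C_R⁻¹ ⇒ C_R = (S·k₂/k₁)^(-1).
= (0.338×3.91/0.0873)^(-1) = (15.14)^(-1) = 0.0661 mol·L⁻¹.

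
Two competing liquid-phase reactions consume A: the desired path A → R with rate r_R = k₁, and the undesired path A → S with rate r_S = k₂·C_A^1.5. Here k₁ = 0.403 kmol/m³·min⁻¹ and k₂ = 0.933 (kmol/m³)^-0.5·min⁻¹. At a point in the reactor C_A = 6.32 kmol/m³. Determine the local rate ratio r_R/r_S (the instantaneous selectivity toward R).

S_{R/S} = r_R/r_S = (k₁)/(k₂·C_A^1.5) = (k₁/k₂)·C_A^-1.5.
= (0.403) / (0.933×6.320^1.5) = 0.4030/14.82 = 0.0272.

0.0272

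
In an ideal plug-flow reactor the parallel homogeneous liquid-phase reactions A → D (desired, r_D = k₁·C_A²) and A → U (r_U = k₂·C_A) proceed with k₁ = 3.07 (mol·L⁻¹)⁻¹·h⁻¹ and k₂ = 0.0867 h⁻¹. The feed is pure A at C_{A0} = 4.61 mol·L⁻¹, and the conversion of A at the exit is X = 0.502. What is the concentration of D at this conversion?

2.29 mol·L⁻¹

C_A = C_{A0}(1−X) = 2.296 mol·L⁻¹.
Along a PFR/batch, dC_U/dC_A = −r_U/(r_D+r_U) = −k₂/(k₂+k₁·C_A).
Integrating from C_{A0} to C_A: C_U = (0.0867/3.07)·ln[(0.0867+3.07·4.61)/(0.0867+3.07·2.30)] = 0.02824·ln(14.24/7.135) = 0.01952 mol·L⁻¹.
Then C_D = (C_{A0}−C_A) − C_U = 2.314 − 0.01952 = 2.295 mol·L⁻¹.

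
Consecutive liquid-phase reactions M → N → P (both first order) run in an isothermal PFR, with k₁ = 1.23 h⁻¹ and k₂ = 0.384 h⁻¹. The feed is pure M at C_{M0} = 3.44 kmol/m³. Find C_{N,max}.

Evaluating C_N at τ_opt = ln(k₂/k₁)/(k₂−k₁) gives C_{N,max}/C_{M0} = (k₁/k₂)^[k₂/(k₂−k₁)].
= (1.23/0.384)^(0.384/(0.384−1.23)) = (3.203)^(-0.4539) = 0.5895.
C_{N,max} = 0.5895×3.44 = 2.03 kmol/m³.

2.03 kmol/m³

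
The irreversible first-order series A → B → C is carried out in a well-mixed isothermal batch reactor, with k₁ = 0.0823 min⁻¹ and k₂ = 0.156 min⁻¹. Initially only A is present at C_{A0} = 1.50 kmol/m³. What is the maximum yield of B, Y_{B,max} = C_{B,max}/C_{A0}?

For a first-order series the maximum intermediate yield is C_{B,max}/C_{A0} = (k₁/k₂)^[k₂/(k₂−k₁)].
= (0.0823/0.156)^(0.156/(0.156−0.0823)) = (0.5276)^(2.117) = 0.2583.

0.258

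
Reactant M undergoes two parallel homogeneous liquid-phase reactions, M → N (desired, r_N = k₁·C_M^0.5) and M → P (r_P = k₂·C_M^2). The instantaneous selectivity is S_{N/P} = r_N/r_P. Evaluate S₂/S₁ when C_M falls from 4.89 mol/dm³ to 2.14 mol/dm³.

3.45

S_{N/P} = (k₁/k₂)·C_M^-1.5, so S₂/S₁ = (C_{M,2}/C_{M,1})^-1.5.
= (2.14/4.89)^(-1.5) = (0.4376)^(-1.5) = 3.45.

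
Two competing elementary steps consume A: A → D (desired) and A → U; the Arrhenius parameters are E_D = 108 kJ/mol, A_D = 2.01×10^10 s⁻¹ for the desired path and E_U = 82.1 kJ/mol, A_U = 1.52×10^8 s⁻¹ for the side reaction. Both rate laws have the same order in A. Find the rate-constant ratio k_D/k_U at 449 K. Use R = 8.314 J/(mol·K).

0.128

With equal orders, S_{D/U} = k_D/k_U = (A_D/A_U)·exp[(E_U−E_D)/(RT)].
(E_U−E_D)/(RT) = (82.1−108)×10³/(8.314×449) = -25900/3733 = -6.938.
k_D/k_U = (2.01×10^10/1.52×10^8)·exp(-6.938) = 132.2 × 9.701×10^-4 = 0.128.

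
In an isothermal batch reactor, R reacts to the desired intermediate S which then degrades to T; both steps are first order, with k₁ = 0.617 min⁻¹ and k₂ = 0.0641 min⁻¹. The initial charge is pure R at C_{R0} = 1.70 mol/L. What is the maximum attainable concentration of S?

Evaluating C_S at t_opt = ln(k₂/k₁)/(k₂−k₁) gives C_{S,max}/C_{R0} = (k₁/k₂)^[k₂/(k₂−k₁)].
= (0.617/0.0641)^(0.0641/(0.0641−0.617)) = (9.626)^(-0.1159) = 0.7691.
C_{S,max} = 0.7691×1.70 = 1.31 mol/L.

1.31 mol/L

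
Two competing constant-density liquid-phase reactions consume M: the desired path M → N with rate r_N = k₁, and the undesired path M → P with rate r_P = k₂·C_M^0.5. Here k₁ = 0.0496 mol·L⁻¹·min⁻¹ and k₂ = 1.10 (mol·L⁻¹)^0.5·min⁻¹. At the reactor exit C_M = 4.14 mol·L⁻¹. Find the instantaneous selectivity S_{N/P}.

S_{N/P} = r_N/r_P = (k₁)/(k₂·C_M^0.5) = (k₁/k₂)·C_M^-0.5.
= (0.0496) / (1.10×4.140^0.5) = 0.04960/2.238 = 0.0222.
The undesired path is higher order in M, so low C_M (CSTR or dilute feed) favours N.

0.0222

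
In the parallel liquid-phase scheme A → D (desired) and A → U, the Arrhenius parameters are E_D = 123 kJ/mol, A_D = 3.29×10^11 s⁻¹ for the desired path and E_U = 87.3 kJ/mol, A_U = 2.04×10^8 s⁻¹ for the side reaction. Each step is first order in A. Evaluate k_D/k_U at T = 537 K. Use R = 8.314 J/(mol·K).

0.543

k_D/k_U = (A_D/A_U)·exp[−(E_D−E_U)/(RT)] = (A_D/A_U)·exp[(E_U−E_D)/(RT)].
(E_U−E_D)/(RT) = (87.3−123)×10³/(8.314×537) = -35700/4465 = -7.996.
k_D/k_U = (3.29×10^11/2.04×10^8)·exp(-7.996) = 1613 × 3.367×10^-4 = 0.543.
Since E_D > E_U, raising the temperature improves selectivity toward D.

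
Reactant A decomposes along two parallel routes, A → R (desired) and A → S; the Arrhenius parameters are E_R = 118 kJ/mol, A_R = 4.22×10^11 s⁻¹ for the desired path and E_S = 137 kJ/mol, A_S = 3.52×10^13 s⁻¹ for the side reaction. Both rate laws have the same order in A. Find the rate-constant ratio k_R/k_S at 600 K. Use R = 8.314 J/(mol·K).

k_R/k_S = (A_R/A_S)·exp[−(E_R−E_S)/(RT)] = (A_R/A_S)·exp[(E_S−E_R)/(RT)].
(E_S−E_R)/(RT) = (137−118)×10³/(8.314×600) = 19000/4988 = 3.809.
k_R/k_S = (4.22×10^11/3.52×10^13)·exp(3.809) = 0.01199 × 45.10 = 0.541.

0.541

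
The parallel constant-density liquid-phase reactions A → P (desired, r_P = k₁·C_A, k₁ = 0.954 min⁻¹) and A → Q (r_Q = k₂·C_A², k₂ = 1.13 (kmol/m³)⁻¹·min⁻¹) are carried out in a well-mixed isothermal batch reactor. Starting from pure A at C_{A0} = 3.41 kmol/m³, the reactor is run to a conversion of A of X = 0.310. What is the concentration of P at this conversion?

C_A = C_{A0}(1−X) = 2.353 kmol/m³.
Along a PFR/batch, dC_P/dC_A = −r_P/(r_P+r_Q) = −k₁/(k₁+k₂·C_A).
Integrating from C_{A0} to C_A: C_P = (0.954/1.13)·ln[(0.954+1.13·3.41)/(0.954+1.13·2.35)] = 0.8442·ln(4.807/3.613) = 0.2412 kmol/m³.

0.241 kmol/m³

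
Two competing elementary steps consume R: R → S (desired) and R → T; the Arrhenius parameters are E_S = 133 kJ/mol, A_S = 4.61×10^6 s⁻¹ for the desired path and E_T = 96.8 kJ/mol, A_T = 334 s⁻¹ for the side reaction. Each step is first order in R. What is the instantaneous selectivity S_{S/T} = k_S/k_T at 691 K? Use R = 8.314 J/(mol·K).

25.3

With equal orders, S_{S/T} = k_S/k_T = (A_S/A_T)·exp[(E_T−E_S)/(RT)].
(E_T−E_S)/(RT) = (96.8−133)×10³/(8.314×691) = -36200/5745 = -6.301.
k_S/k_T = (4.61×10^6/334)·exp(-6.301) = 13802 × 0.001834 = 25.3.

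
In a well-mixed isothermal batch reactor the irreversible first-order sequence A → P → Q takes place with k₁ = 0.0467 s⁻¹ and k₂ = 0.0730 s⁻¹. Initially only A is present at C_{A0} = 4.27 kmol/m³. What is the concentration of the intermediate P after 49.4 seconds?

0.549 kmol/m³

The intermediate concentration in a first-order A→B→C sequence is C_P = k₁C_{A0}(e^(−k₁t) − e^(−k₂t))/(k₂−k₁).
e^(−k₁t) = e^(−0.0467×49.4) = e^(−2.307) = 0.09956; e^(−k₂t) = e^(−3.606) = 0.02715.
C_P = 0.0467×4.27/(0.0730−0.0467) × (0.09956−0.02715) = 7.582×0.07241 = 0.5490 kmol/m³.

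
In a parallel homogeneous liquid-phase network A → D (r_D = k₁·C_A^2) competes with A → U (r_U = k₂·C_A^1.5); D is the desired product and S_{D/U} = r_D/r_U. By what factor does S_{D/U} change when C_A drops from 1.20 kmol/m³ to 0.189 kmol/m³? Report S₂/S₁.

S_{D/U} = (k₁/k₂)·C_A^0.5, so S₂/S₁ = (C_{A,2}/C_{A,1})^0.5.
= (0.189/1.20)^0.5 = (0.1575)^0.5 = 0.397.
Selectivity toward D falls as C_A falls — high-concentration operation is favoured.

0.397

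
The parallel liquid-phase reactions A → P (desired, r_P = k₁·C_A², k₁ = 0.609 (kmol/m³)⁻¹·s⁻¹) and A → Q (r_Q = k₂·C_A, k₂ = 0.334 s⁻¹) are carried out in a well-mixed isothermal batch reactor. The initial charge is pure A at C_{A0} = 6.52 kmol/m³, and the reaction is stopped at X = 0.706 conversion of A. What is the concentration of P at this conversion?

C_A = C_{A0}(1−X) = 1.917 kmol/m³.
Along a PFR/batch, dC_Q/dC_A = −r_Q/(r_P+r_Q) = −k₂/(k₂+k₁·C_A).
Integrating from C_{A0} to C_A: C_Q = (0.334/0.609)·ln[(0.334+0.609·6.52)/(0.334+0.609·1.92)] = 0.5484·ln(4.305/1.501) = 0.5777 kmol/m³.
Then C_P = (C_{A0}−C_A) − C_Q = 4.603 − 0.5777 = 4.025 kmol/m³.

4.03 kmol/m³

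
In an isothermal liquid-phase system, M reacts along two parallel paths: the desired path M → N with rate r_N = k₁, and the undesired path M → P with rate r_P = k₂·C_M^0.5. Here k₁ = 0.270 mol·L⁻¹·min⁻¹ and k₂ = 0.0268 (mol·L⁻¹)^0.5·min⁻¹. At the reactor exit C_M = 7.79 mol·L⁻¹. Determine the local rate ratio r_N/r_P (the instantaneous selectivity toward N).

3.61

S_{N/P} = r_N/r_P = (k₁)/(k₂·C_M^0.5) = (k₁/k₂)·C_M^-0.5.
= (0.270) / (0.0268×7.790^0.5) = 0.2700/0.07480 = 3.61.
The undesired path is higher order in M, so low C_M (CSTR or dilute feed) favours N.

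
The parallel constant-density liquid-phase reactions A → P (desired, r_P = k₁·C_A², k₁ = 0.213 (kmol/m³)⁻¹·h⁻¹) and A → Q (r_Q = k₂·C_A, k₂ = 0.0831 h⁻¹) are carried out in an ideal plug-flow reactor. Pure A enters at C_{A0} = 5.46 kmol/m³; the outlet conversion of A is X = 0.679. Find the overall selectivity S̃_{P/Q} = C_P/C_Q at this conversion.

C_A = C_{A0}(1−X) = 1.753 kmol/m³.
Along a PFR/batch, dC_Q/dC_A = −r_Q/(r_P+r_Q) = −k₂/(k₂+k₁·C_A).
Integrating from C_{A0} to C_A: C_Q = (0.0831/0.213)·ln[(0.0831+0.213·5.46)/(0.0831+0.213·1.75)] = 0.3901·ln(1.246/0.4564) = 0.3918 kmol/m³.
Then C_P = (C_{A0}−C_A) − C_Q = 3.707 − 0.3918 = 3.316 kmol/m³.
S̃_{P/Q} = C_P/C_Q = 3.316/0.3918 = 8.46.

8.46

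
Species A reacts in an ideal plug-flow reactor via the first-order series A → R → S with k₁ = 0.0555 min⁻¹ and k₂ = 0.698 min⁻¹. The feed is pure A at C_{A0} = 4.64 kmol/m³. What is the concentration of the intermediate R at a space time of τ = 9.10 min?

The intermediate concentration in a first-order A→B→C sequence is C_R = k₁C_{A0}(e^(−k₁τ) − e^(−k₂τ))/(k₂−k₁).
e^(−k₁τ) = e^(−0.0555×9.10) = e^(−0.5050) = 0.6035; e^(−k₂τ) = e^(−6.352) = 0.001744.
C_R = 0.0555×4.64/(0.698−0.0555) × (0.6035−0.001744) = 0.4008×0.6017 = 0.2412 kmol/m³.

0.241 kmol/m³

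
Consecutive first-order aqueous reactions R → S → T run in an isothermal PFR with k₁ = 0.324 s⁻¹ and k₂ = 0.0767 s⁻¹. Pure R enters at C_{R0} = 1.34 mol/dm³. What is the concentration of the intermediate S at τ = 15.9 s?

For first-order series with pure R initially, C_S(τ) = k₁C_{R0}/(k₂−k₁)·(e^(−k₁τ) − e^(−k₂τ)).
e^(−k₁τ) = e^(−0.324×15.9) = e^(−5.152) = 0.005790; e^(−k₂τ) = e^(−1.220) = 0.2954.
C_S = 0.324×1.34/(0.0767−0.324) × (0.005790−0.2954) = (-1.756)×(-0.2896) = 0.5084 mol/dm³.

0.508 mol/dm³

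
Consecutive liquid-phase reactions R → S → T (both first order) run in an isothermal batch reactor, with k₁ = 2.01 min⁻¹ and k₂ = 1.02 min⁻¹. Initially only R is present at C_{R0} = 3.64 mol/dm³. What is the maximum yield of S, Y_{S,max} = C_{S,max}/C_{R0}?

Evaluating C_S at t_opt = ln(k₂/k₁)/(k₂−k₁) gives C_{S,max}/C_{R0} = (k₁/k₂)^[k₂/(k₂−k₁)].
= (2.01/1.02)^(1.02/(1.02−2.01)) = (1.971)^(-1.030) = 0.4971.

0.497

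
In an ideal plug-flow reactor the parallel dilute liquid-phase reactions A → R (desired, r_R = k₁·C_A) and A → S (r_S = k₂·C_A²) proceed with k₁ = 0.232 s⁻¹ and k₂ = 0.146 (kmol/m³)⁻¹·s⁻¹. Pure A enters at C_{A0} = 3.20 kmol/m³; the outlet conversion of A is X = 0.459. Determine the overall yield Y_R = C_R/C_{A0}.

0.182

C_A = C_{A0}(1−X) = 1.731 kmol/m³.
Along a PFR/batch, dC_R/dC_A = −r_R/(r_R+r_S) = −k₁/(k₁+k₂·C_A).
Integrating from C_{A0} to C_A: C_R = (0.232/0.146)·ln[(0.232+0.146·3.20)/(0.232+0.146·1.73)] = 1.589·ln(0.6992/0.4848) = 0.5821 kmol/m³.
Y_R = C_R/C_{A0} = 0.5821/3.20 = 0.182.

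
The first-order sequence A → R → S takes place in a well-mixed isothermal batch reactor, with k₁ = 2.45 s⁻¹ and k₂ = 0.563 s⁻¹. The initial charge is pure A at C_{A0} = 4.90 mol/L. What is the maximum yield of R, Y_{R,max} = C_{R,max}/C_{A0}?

For a first-order series the maximum intermediate yield is C_{R,max}/C_{A0} = (k₁/k₂)^[k₂/(k₂−k₁)].
= (2.45/0.563)^(0.563/(0.563−2.45)) = (4.352)^(-0.2984) = 0.6448.

0.645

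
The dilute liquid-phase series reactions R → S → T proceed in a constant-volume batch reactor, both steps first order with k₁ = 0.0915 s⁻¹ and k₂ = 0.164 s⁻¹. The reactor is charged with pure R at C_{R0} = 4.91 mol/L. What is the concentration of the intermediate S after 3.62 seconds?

Solving the coupled first-order balances gives C_S(t) = [k₁/(k₂−k₁)]·C_{R0}·(e^(−k₁t) − e^(−k₂t)).
e^(−k₁t) = e^(−0.0915×3.62) = e^(−0.3312) = 0.7180; e^(−k₂t) = e^(−0.5937) = 0.5523.
C_S = 0.0915×4.91/(0.164−0.0915) × (0.7180−0.5523) = 6.197×0.1657 = 1.027 mol/L.

1.03 mol/L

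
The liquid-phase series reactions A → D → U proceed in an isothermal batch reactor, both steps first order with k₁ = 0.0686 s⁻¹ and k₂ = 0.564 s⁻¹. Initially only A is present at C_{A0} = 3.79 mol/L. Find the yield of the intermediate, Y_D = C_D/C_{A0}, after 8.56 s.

0.0759

Solving the coupled first-order balances gives C_D(t) = [k₁/(k₂−k₁)]·C_{A0}·(e^(−k₁t) − e^(−k₂t)).
e^(−k₁t) = e^(−0.0686×8.56) = e^(−0.5872) = 0.5559; e^(−k₂t) = e^(−4.828) = 0.008004.
C_D = 0.0686×3.79/(0.564−0.0686) × (0.5559−0.008004) = 0.5248×0.5479 = 0.2875 mol/L.
Y_D = C_D/C_{A0} = 0.2875/3.79 = 0.0759.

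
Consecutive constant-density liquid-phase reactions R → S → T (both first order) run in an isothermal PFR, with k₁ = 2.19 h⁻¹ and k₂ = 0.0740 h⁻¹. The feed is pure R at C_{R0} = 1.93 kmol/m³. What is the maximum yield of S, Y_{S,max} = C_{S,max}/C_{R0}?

0.888

For a first-order series the maximum intermediate yield is C_{S,max}/C_{R0} = (k₁/k₂)^[k₂/(k₂−k₁)].
= (2.19/0.0740)^(0.0740/(0.0740−2.19)) = (29.59)^(-0.03497) = 0.8883.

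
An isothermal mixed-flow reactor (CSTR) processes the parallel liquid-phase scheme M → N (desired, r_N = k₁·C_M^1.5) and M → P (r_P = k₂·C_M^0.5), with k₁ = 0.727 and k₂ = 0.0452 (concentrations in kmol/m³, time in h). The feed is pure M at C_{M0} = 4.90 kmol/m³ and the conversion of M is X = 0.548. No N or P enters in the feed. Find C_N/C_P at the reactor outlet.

35.6

Exit C_M = C_{M0}(1−X) = 4.90×0.452 = 2.215 kmol/m³.
Rates in a CSTR are evaluated at the outlet concentration: r_N = 0.727×2.215^1.5 = 2.396, r_P = 0.0452×2.215^0.5 = 0.06727.
Overall selectivity = C_N/C_P = r_Nτ/(r_Pτ) = r_N/r_P = 35.6.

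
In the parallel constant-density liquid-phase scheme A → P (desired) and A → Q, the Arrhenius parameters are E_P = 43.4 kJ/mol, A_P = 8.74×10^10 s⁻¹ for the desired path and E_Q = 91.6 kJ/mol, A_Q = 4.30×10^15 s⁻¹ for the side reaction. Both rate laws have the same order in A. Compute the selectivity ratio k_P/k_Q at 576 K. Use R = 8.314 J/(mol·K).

k_P/k_Q = (A_P/A_Q)·exp[−(E_P−E_Q)/(RT)] = (A_P/A_Q)·exp[(E_Q−E_P)/(RT)].
(E_Q−E_P)/(RT) = (91.6−43.4)×10³/(8.314×576) = 48200/4789 = 10.07.
k_P/k_Q = (8.74×10^10/4.30×10^15)·exp(10.07) = 2.033×10^-5 × 23506 = 0.478.

0.478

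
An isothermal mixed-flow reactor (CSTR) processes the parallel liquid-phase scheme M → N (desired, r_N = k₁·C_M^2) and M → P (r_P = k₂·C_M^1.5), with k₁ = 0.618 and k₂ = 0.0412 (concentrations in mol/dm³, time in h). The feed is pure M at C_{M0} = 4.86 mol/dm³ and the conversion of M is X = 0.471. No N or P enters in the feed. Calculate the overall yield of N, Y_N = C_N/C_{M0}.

0.452

Exit C_M = C_{M0}(1−X) = 4.86×0.529 = 2.571 mol/dm³.
In a CSTR the entire volume is at exit conditions, so r_N = 0.618×2.571^2 = 4.085 and r_P = 0.0412×2.571^1.5 = 0.1698.
Fraction of consumed M going to N: r_N/(r_N+r_P) = 0.9601.
C_N = 0.9601·C_{M0}·X = 0.9601×4.86×0.471 = 2.20 mol/dm³; Y_N = C_N/C_{M0} = 0.452.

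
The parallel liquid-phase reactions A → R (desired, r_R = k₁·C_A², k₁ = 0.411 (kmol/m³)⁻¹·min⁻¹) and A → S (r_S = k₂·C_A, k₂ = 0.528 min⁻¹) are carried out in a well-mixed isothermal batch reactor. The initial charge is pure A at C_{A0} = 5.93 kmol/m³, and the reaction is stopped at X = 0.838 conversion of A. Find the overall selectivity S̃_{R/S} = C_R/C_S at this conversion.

C_A = C_{A0}(1−X) = 0.9607 kmol/m³.
Along a PFR/batch, dC_S/dC_A = −r_S/(r_R+r_S) = −k₂/(k₂+k₁·C_A).
Integrating from C_{A0} to C_A: C_S = (0.528/0.411)·ln[(0.528+0.411·5.93)/(0.528+0.411·0.961)] = 1.285·ln(2.965/0.9228) = 1.500 kmol/m³.
Then C_R = (C_{A0}−C_A) − C_S = 4.969 − 1.500 = 3.470 kmol/m³.
S̃_{R/S} = C_R/C_S = 3.470/1.500 = 2.31.

2.31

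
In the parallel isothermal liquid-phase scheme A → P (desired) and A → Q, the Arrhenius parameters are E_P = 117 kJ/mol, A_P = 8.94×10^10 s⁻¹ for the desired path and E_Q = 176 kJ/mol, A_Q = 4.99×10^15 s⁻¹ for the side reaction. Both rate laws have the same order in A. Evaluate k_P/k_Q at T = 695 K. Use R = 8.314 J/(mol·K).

With equal orders, S_{P/Q} = k_P/k_Q = (A_P/A_Q)·exp[(E_Q−E_P)/(RT)].
(E_Q−E_P)/(RT) = (176−117)×10³/(8.314×695) = 59000/5778 = 10.21.
k_P/k_Q = (8.94×10^10/4.99×10^15)·exp(10.21) = 1.792×10^-5 × 27194 = 0.487.

0.487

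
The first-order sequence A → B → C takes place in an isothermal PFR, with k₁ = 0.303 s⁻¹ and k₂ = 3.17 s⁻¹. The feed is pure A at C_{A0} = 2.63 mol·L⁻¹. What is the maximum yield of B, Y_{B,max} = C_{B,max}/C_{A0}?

0.0746

For a first-order series the maximum intermediate yield is C_{B,max}/C_{A0} = (k₁/k₂)^[k₂/(k₂−k₁)].
= (0.303/3.17)^(3.17/(3.17−0.303)) = (0.09558)^(1.106) = 0.07458.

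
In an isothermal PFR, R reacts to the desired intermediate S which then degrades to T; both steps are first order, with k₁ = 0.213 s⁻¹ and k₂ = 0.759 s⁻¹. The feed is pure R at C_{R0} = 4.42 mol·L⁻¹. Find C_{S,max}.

0.756 mol·L⁻¹

At the optimum, C_{S,max}/C_{R0} = (k₁/k₂)^[k₂/(k₂−k₁)].
= (0.213/0.759)^(0.759/(0.759−0.213)) = (0.2806)^(1.390) = 0.1709.
C_{S,max} = 0.1709×4.42 = 0.756 mol·L⁻¹.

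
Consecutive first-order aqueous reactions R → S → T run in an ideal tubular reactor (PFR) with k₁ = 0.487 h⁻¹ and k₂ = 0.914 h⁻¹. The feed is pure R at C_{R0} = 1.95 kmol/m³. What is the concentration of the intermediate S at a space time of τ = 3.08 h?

0.363 kmol/m³

For first-order series with pure R initially, C_S(τ) = k₁C_{R0}/(k₂−k₁)·(e^(−k₁τ) − e^(−k₂τ)).
e^(−k₁τ) = e^(−0.487×3.08) = e^(−1.500) = 0.2231; e^(−k₂τ) = e^(−2.815) = 0.05990.
C_S = 0.487×1.95/(0.914−0.487) × (0.2231−0.05990) = 2.224×0.1632 = 0.3630 kmol/m³.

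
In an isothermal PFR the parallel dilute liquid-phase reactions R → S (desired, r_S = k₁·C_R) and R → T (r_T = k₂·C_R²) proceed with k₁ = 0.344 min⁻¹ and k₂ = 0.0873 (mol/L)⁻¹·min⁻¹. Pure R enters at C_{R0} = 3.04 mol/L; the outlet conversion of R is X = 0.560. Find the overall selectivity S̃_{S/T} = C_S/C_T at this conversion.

C_R = C_{R0}(1−X) = 1.338 mol/L.
Along a PFR/batch, dC_S/dC_R = −r_S/(r_S+r_T) = −k₁/(k₁+k₂·C_R).
Integrating from C_{R0} to C_R: C_S = (0.344/0.0873)·ln[(0.344+0.0873·3.04)/(0.344+0.0873·1.34)] = 3.940·ln(0.6094/0.4608) = 1.102 mol/L.
C_T = (C_{R0}−C_R)−C_S = 0.6008 mol/L; S̃_{S/T} = 1.102/0.6008 = 1.83.

1.83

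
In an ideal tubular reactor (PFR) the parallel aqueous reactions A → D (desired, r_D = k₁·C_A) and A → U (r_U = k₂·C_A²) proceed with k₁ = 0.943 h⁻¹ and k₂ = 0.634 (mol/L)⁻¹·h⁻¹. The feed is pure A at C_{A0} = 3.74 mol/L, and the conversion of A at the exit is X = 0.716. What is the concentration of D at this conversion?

C_A = C_{A0}(1−X) = 1.062 mol/L.
Along a PFR/batch, dC_D/dC_A = −r_D/(r_D+r_U) = −k₁/(k₁+k₂·C_A).
Integrating from C_{A0} to C_A: C_D = (0.943/0.634)·ln[(0.943+0.634·3.74)/(0.943+0.634·1.06)] = 1.487·ln(3.314/1.616) = 1.068 mol/L.

1.07 mol/L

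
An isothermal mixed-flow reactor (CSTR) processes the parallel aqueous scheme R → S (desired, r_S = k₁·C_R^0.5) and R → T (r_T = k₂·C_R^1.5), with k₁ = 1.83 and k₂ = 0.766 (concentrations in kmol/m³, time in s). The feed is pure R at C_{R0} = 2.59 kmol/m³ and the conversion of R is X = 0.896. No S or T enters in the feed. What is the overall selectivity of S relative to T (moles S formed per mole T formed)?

Exit C_R = C_{R0}(1−X) = 2.59×0.104 = 0.2694 kmol/m³.
In a CSTR the entire volume is at exit conditions, so r_S = 1.83×0.2694^0.5 = 0.9498 and r_T = 0.766×0.2694^1.5 = 0.1071.
Overall selectivity = C_S/C_T = r_Sτ/(r_Tτ) = r_S/r_T = 8.87.

8.87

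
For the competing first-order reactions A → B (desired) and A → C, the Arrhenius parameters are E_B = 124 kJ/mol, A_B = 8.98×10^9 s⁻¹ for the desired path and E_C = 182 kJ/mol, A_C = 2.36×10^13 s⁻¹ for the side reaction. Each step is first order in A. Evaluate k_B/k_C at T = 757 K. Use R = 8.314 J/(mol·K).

3.83

Since both paths have the same order in A, the concentration cancels and S_{B/C} = k_B/k_C = (A_B/A_C)·exp[(E_C−E_B)/(RT)].
(E_C−E_B)/(RT) = (182−124)×10³/(8.314×757) = 58000/6294 = 9.216.
k_B/k_C = (8.98×10^9/2.36×10^13)·exp(9.216) = 3.805×10^-4 × 10052 = 3.83.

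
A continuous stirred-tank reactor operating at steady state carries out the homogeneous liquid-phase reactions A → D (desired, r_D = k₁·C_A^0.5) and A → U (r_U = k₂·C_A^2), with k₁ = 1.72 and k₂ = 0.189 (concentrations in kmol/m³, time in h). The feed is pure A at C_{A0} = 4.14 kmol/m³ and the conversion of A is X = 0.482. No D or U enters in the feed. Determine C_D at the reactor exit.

Exit C_A = C_{A0}(1−X) = 4.14×0.518 = 2.145 kmol/m³.
A CSTR operates uniformly at the exit composition, giving r_D = 2.519 and r_U = 0.8692 (each k·C_A^n at C_A = 2.145).
Fraction of consumed A going to D: r_D/(r_D+r_U) = 0.7434.
C_D = 0.7434·C_{A0}·X = 0.7434×4.14×0.482 = 1.48 kmol/m³.

1.48 kmol/m³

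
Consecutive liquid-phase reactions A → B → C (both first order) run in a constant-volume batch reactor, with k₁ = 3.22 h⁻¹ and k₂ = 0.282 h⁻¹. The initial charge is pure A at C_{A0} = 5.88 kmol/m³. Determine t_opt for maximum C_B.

0.829 h

The intermediate peaks when r₁ = r₂, i.e. k₁e^(−k₁t) = k₂e^(−k₂t), giving t_opt = ln(k₂/k₁)/(k₂−k₁).
= ln(0.282/3.22)/(0.282−3.22) = ln(0.08758)/-2.938 = -2.435/-2.938 = 0.829 h.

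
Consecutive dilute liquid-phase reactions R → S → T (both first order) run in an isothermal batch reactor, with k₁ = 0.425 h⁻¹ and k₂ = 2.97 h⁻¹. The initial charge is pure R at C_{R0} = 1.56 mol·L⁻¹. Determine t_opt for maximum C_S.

0.764 h

Setting dC_S/dt = 0 gives t_opt = ln(k₂/k₁)/(k₂−k₁).
= ln(2.97/0.425)/(2.97−0.425) = ln(6.988)/2.545 = 1.944/2.545 = 0.764 h.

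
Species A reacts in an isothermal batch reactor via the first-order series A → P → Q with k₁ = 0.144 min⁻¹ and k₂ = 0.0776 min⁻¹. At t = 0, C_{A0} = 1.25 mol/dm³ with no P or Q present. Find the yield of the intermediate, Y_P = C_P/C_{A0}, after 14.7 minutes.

Solving the coupled first-order balances gives C_P(t) = [k₁/(k₂−k₁)]·C_{A0}·(e^(−k₁t) − e^(−k₂t)).
e^(−k₁t) = e^(−0.144×14.7) = e^(−2.117) = 0.1204; e^(−k₂t) = e^(−1.141) = 0.3196.
C_P = 0.144×1.25/(0.0776−0.144) × (0.1204−0.3196) = (-2.711)×(-0.1992) = 0.5399 mol/dm³.
Y_P = C_P/C_{A0} = 0.5399/1.25 = 0.432.

0.432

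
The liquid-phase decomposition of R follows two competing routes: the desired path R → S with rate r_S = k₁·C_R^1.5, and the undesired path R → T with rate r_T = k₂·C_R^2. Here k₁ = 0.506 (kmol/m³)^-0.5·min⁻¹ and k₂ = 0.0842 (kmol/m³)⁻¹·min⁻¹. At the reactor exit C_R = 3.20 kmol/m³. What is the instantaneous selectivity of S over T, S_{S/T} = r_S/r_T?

S_{S/T} = r_S/r_T = (k₁·C_R^1.5)/(k₂·C_R^2) = (k₁/k₂)·C_R^-0.5.
= (0.506×3.200^1.5) / (0.0842×3.200^2) = 2.897/0.8622 = 3.36.

3.36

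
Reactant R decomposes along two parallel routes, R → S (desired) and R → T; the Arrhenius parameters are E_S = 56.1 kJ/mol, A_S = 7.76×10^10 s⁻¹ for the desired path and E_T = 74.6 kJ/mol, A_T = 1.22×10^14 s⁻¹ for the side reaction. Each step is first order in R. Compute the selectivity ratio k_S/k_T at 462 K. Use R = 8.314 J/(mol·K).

k_S/k_T = (A_S/A_T)·exp[−(E_S−E_T)/(RT)] = (A_S/A_T)·exp[(E_T−E_S)/(RT)].
(E_T−E_S)/(RT) = (74.6−56.1)×10³/(8.314×462) = 18500/3841 = 4.816.
k_S/k_T = (7.76×10^10/1.22×10^14)·exp(4.816) = 6.361×10^-4 × 123.5 = 0.0786.

0.0786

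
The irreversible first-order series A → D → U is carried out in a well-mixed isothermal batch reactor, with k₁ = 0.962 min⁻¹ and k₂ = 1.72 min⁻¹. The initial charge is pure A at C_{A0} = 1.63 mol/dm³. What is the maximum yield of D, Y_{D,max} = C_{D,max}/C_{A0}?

For a first-order series the maximum intermediate yield is C_{D,max}/C_{A0} = (k₁/k₂)^[k₂/(k₂−k₁)].
= (0.962/1.72)^(1.72/(1.72−0.962)) = (0.5593)^(2.269) = 0.2675.

0.268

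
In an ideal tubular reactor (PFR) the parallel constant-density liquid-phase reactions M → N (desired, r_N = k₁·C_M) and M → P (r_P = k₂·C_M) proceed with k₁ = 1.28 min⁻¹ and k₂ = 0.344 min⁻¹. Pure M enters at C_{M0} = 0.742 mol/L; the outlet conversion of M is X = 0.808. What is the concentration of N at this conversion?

C_M = C_{M0}(1−X) = 0.1425 mol/L.
Both paths are first order in M, so the instantaneous fraction to N is constant: dC_N/d(−C_M) = k₁/(k₁+k₂) = 0.7882.
C_N = 0.7882·(C_{M0}−C_M) = 0.7882×0.5995 = 0.473 mol/L.

0.473 mol/L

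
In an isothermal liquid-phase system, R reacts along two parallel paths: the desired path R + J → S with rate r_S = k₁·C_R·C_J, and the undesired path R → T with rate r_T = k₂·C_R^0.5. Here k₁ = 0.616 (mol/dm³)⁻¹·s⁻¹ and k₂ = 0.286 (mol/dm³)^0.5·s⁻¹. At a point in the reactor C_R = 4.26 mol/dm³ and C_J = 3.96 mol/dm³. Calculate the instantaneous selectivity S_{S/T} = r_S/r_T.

S_{S/T} = r_S/r_T = (k₁·C_R·C_J)/(k₂·C_R^0.5) = (k₁/k₂)·C_R^0.5·C_J.
= (0.616×4.260×3.960) / (0.286×4.260^0.5) = 10.39/0.5903 = 17.6.
Since the desired path is higher order in R, keeping C_R high (PFR or concentrated feed) favours S.

17.6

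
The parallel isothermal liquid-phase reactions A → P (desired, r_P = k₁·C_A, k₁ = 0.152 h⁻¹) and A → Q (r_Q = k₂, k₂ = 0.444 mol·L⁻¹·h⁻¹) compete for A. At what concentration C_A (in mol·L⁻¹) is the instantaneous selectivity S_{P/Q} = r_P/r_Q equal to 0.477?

1.39 mol·L⁻¹

S_{P/Q} = (k₁/k₂)·C_A ⇒ C_A = S·k₂/k₁.
= 0.477×0.444/0.152 = 1.39 mol·L⁻¹.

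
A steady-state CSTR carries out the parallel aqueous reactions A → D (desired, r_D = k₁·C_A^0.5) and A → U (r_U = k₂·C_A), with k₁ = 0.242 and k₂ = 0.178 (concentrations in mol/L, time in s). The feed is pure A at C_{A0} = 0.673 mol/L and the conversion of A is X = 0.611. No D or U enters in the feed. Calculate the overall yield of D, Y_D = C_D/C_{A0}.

0.444

Exit C_A = C_{A0}(1−X) = 0.673×0.389 = 0.2618 mol/L.
Rates in a CSTR are evaluated at the outlet concentration: r_D = 0.242×0.2618^0.5 = 0.1238, r_U = 0.178×0.2618 = 0.04660.
Fraction of consumed A going to D: r_D/(r_D+r_U) = 0.7266.
C_D = 0.7266·C_{A0}·X = 0.7266×0.673×0.611 = 0.299 mol/L; Y_D = C_D/C_{A0} = 0.444.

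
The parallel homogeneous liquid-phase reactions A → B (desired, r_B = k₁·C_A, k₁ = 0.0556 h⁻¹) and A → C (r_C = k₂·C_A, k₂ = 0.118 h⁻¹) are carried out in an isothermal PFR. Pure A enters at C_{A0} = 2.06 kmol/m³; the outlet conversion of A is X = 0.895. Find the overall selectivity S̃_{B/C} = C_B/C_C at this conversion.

0.471

C_A = C_{A0}(1−X) = 0.2163 kmol/m³.
Both paths are first order in A, so the instantaneous fraction to B is constant: dC_B/d(−C_A) = k₁/(k₁+k₂) = 0.3203.
C_B = 0.3203·(C_{A0}−C_A) = 0.3203×1.844 = 0.590 kmol/m³.
C_C = (C_{A0}−C_A)−C_B = 1.253 kmol/m³; S̃_{B/C} = 0.5905/1.253 = 0.471.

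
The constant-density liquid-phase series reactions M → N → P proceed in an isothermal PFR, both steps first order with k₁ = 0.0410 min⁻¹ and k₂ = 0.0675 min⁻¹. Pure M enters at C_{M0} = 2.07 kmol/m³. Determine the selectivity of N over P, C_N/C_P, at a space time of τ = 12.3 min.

Solving the coupled first-order balances gives C_N(τ) = [k₁/(k₂−k₁)]·C_{M0}·(e^(−k₁τ) − e^(−k₂τ)).
e^(−k₁τ) = e^(−0.0410×12.3) = e^(−0.5043) = 0.6039; e^(−k₂τ) = e^(−0.8303) = 0.4359.
C_N = 0.0410×2.07/(0.0675−0.0410) × (0.6039−0.4359) = 3.203×0.1680 = 0.5380 kmol/m³.
C_M = C_{M0}e^(−k₁τ) = 1.250 kmol/m³, so C_P = C_{M0}−C_M−C_N = 0.2819 kmol/m³; C_N/C_P = 1.91.

1.91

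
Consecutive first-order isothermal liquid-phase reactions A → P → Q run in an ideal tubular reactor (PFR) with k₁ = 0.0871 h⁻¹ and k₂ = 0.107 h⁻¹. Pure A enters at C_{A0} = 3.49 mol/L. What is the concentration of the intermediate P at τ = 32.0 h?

For first-order series with pure A initially, C_P(τ) = k₁C_{A0}/(k₂−k₁)·(e^(−k₁τ) − e^(−k₂τ)).
e^(−k₁τ) = e^(−0.0871×32.0) = e^(−2.787) = 0.06159; e^(−k₂τ) = e^(−3.424) = 0.03258.
C_P = 0.0871×3.49/(0.107−0.0871) × (0.06159−0.03258) = 15.28×0.02901 = 0.4432 mol/L.

0.443 mol/L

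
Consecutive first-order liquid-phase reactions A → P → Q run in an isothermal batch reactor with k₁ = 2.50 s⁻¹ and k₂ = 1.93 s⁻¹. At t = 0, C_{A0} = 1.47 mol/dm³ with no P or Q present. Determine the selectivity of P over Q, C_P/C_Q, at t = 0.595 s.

1.07

For first-order series with pure A initially, C_P(t) = k₁C_{A0}/(k₂−k₁)·(e^(−k₁t) − e^(−k₂t)).
e^(−k₁t) = e^(−2.50×0.595) = e^(−1.487) = 0.2259; e^(−k₂t) = e^(−1.148) = 0.3172.
C_P = 2.50×1.47/(1.93−2.50) × (0.2259−0.3172) = (-6.447)×(-0.09122) = 0.5881 mol/dm³.
C_A = C_{A0}e^(−k₁t) = 0.3321 mol/dm³, so C_Q = C_{A0}−C_A−C_P = 0.5497 mol/dm³; C_P/C_Q = 1.07.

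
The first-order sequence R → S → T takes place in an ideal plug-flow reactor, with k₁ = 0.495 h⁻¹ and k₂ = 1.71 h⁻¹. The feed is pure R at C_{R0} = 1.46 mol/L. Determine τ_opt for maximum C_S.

For first-order series the maximum of C_S occurs at τ_opt = ln(k₂/k₁)/(k₂−k₁).
= ln(1.71/0.495)/(1.71−0.495) = ln(3.455)/1.215 = 1.240/1.215 = 1.02 h.

1.02 h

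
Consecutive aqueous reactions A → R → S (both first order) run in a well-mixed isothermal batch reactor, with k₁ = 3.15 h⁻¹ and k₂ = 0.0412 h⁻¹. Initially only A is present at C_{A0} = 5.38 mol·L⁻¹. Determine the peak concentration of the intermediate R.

5.08 mol·L⁻¹

For a first-order series the maximum intermediate yield is C_{R,max}/C_{A0} = (k₁/k₂)^[k₂/(k₂−k₁)].
= (3.15/0.0412)^(0.0412/(0.0412−3.15)) = (76.46)^(-0.01325) = 0.9441.
C_{R,max} = 0.9441×5.38 = 5.08 mol·L⁻¹.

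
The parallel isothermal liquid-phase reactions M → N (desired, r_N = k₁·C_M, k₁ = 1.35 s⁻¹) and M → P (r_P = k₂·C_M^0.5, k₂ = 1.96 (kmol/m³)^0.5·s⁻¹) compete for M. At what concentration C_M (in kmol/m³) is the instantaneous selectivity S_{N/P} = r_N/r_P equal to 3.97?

S_{N/P} = (k₁/k₂)·C_M^0.5 ⇒ C_M = (S·k₂/k₁)^(2).
= (3.97×1.96/1.35)^(2) = (5.764)^(2) = 33.2 kmol/m³.

33.2 kmol/m³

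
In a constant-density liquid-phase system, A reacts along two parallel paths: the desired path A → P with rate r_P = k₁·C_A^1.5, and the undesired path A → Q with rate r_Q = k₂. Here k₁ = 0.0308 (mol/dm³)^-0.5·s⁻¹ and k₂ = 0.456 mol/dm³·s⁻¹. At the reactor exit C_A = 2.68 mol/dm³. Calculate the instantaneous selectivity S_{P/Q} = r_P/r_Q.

0.296

S_{P/Q} = r_P/r_Q = (k₁·C_A^1.5)/(k₂) = (k₁/k₂)·C_A^1.5.
= (0.0308×2.680^1.5) / (0.456) = 0.1351/0.4560 = 0.296.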